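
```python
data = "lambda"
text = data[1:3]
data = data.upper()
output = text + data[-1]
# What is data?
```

Trace:
`data = "lambda"` → data = 'lambda'
`text = data[1:3]` → text = 'am'
`data = data.upper()` → data = 'LAMBDA'
`output = text + data[-1]` → output = 'amA'
So data = 'LAMBDA'

Answer: 'LAMBDA'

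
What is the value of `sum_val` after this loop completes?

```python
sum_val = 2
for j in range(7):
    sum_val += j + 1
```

Start at 2, add 1 to 7 = 30
`sum_val` takes the values: 2 → 3 → 5 → 8 → 12 → 17 → 23 → 30

Answer: 30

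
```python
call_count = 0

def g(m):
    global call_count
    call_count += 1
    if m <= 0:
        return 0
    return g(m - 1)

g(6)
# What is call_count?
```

Linear recursion stepping by 1: 7 calls from m=6 down to ≤0.

Answer: 7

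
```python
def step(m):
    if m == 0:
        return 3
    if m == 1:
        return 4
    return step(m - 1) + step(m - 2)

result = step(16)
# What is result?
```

Build up from base cases: step(0)=3, step(1)=4, step(2)=7, step(3)=11, step(4)=18, step(5)=29, step(6)=47, ..., step(16)=5778

Answer: 5778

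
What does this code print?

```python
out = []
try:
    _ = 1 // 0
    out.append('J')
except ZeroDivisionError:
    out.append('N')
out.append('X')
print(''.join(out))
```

Execution trace: 'N' (except ZeroDivisionError) → 'X' (after the try/except). Output: NX

Answer: NX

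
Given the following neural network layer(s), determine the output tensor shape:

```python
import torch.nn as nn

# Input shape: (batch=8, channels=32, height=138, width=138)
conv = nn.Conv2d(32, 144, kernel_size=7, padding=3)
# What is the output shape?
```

Input: (8, 32, 138, 138) -> Output: (8, 144, 138, 138)

Answer: (8, 144, 138, 138)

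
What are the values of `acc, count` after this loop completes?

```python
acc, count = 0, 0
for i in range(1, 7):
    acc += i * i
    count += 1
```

Sum of squares and count
`acc, count` takes the values: (0, 0) → (1, 0) → (1, 1) → (5, 1) → (5, 2) → (14, 2) → (14, 3) → (30, 3) → (30, 4) → (55, 4) → (55, 5) → (91, 5) → (91, 6)

Answer: 91, 6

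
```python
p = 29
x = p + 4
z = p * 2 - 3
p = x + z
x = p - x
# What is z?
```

Trace:
`p = 29` → p = 29
`x = p + 4` → x = 33
`z = p * 2 - 3` → z = 55
`p = x + z` → p = 88
`x = p - x` → x = 55
So z = 55

Answer: 55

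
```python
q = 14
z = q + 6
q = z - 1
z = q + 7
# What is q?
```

Trace:
`q = 14` → q = 14
`z = q + 6` → z = 20
`q = z - 1` → q = 19
`z = q + 7` → z = 26
So q = 19

Answer: 19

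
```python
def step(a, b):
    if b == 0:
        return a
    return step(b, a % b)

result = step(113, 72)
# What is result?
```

step(113, 72) -> step(72, 41) -> step(41, 31) -> step(31, 10) -> step(10, 1) -> step(1, 0) -> 1

Answer: 1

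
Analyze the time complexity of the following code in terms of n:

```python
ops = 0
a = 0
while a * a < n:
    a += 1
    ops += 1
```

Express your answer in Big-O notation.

Each loop level contributes: √n. Multiplying the contributions gives O(√n).

Answer: O(√n)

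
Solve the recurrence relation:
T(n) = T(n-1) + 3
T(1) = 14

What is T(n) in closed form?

Unrolling: T(n) = T(1) + 3·(n-1) = 14 + 3(n-1) = 3n + 11.

Answer: T(n) = 3n + 11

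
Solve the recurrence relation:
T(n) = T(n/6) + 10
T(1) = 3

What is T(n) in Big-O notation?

Each step divides n by 6 and adds 10. After log_6(n) steps we reach T(1)=3. So T(n) = 10·log_6(n) + 3 = O(log n).

Answer: O(log n)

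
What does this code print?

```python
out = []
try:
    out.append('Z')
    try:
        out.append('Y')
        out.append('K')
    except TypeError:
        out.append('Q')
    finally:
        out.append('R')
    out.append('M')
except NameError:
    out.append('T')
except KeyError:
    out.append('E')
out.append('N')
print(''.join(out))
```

Execution trace: 'Z' (try body) → 'Y' (inner try body) → 'K' (inner try body, no exception) → 'R' (inner finally) → 'M' (try body, no exception) → 'N' (after the try/except). Output: ZYKRMN

Answer: ZYKRMN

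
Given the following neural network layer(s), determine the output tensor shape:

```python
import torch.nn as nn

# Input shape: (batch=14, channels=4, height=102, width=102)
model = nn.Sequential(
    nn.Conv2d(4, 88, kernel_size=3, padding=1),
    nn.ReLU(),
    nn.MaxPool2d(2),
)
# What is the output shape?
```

Input: (14, 4, 102, 102) -> after Conv2d: (14, 88, 102, 102) -> after ReLU: (14, 88, 102, 102) -> Output: (14, 88, 51, 51)

Answer: (14, 88, 51, 51)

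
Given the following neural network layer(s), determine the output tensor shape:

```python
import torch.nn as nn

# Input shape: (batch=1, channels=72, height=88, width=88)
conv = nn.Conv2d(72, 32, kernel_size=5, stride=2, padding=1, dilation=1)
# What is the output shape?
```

Input: (1, 72, 88, 88) -> Output: (1, 32, 43, 43)

Answer: (1, 32, 43, 43)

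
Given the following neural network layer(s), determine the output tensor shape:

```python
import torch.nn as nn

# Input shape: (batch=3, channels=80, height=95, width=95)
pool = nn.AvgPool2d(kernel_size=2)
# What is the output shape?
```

Input: (3, 80, 95, 95) -> Output: (3, 80, 47, 47)

Answer: (3, 80, 47, 47)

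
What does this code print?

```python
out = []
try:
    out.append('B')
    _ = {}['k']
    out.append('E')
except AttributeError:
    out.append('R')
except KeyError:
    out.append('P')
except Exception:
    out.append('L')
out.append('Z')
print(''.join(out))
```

Execution trace: 'B' (try body) → 'P' (except KeyError) → 'Z' (after the try/except). Output: BPZ

Answer: BPZ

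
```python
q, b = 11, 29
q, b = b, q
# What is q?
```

Trace:
`q, b = 11, 29` → q = 11; b = 29
`q, b = b, q` → q = 29; b = 11
So q = 29

Answer: 29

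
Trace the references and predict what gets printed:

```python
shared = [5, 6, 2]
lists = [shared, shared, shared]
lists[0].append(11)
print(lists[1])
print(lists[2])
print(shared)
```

Key concept: list of same reference.
Step by step:
`shared = [5, 6, 2]` → shared = [5, 6, 2]
`lists = [shared, shared, shared]` → lists = [[5, 6, 2], [5, 6, 2], [5, 6, 2]]
`lists[0].append(11)` → shared = [5, 6, 2, 11]; lists = [[5, 6, 2, 11], [5, 6, 2, 11], [5, 6, 2, 11]]
`print(lists[1])` → prints [5, 6, 2, 11]
`print(lists[2])` → prints [5, 6, 2, 11]
`print(shared)` → prints [5, 6, 2, 11]

Answer:
[5, 6, 2, 11]
[5, 6, 2, 11]
[5, 6, 2, 11]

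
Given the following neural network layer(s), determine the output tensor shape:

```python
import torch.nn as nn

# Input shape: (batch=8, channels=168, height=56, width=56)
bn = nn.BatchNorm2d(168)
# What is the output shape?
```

Input: (8, 168, 56, 56) -> Output: (8, 168, 56, 56)

Answer: (8, 168, 56, 56)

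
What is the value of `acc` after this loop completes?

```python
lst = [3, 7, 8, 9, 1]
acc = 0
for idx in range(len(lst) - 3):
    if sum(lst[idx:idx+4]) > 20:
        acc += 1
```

Count windows with sum > 20
`acc` takes the values: 0 → 1 → 2

Answer: 2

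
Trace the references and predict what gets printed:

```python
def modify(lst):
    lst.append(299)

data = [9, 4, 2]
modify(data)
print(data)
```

Key concept: function modifies passed list.
Step by step:
`data = [9, 4, 2]` → data = [9, 4, 2]
`modify(data)` → data = [9, 4, 2, 299]
`print(data)` → prints [9, 4, 2, 299]

Answer: [9, 4, 2, 299]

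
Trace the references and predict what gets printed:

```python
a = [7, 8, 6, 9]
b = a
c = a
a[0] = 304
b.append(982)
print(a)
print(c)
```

Key concept: multiple aliases.
Step by step:
`a = [7, 8, 6, 9]` → a = [7, 8, 6, 9]
`b = a` → b = [7, 8, 6, 9] (same object as a)
`c = a` → c = [7, 8, 6, 9] (same object as a, b)
`a[0] = 304` → a = [304, 8, 6, 9] (same object as b, c); b = [304, 8, 6, 9] (same object as a, c); c = [304, 8, 6, 9] (same object as a, b)
`b.append(982)` → a = [304, 8, 6, 9, 982] (same object as b, c); b = [304, 8, 6, 9, 982] (same object as a, c); c = [304, 8, 6, 9, 982] (same object as a, b)
`print(a)` → prints [304, 8, 6, 9, 982]
`print(c)` → prints [304, 8, 6, 9, 982]

Answer:
[304, 8, 6, 9, 982]
[304, 8, 6, 9, 982]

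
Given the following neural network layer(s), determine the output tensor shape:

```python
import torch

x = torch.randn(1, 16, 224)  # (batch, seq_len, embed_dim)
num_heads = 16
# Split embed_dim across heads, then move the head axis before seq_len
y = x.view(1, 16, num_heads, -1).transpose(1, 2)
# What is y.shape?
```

Input: (1, 16, 224) -> head_dim = 224 // 16 = 14; after view: (1, 16, 16, 14) -> after transpose(1, 2): (1, 16, 16, 14) -> Output: (1, 16, 16, 14)

Answer: (1, 16, 16, 14)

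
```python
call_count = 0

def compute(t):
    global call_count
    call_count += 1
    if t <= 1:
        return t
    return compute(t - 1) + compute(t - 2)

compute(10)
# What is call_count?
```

Calls(t) = 1 + Calls(t-1) + Calls(t-2); Calls(0)=Calls(1)=1. For t=10 this gives 177.

Answer: 177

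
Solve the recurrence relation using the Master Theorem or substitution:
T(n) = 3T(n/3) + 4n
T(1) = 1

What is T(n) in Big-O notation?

By Master Theorem: a=3, b=3, f(n)=4n. Since log_3(3) = 1 and f(n) = Θ(n^1), Case 2 applies. T(n) = O(n log n).

Answer: O(n log n)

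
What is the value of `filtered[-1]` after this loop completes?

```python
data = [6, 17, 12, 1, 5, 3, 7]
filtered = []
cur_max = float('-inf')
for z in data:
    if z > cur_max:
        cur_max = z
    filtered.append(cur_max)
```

Running max ends at 17
`filtered` takes the values: [] → [6] → [6, 17] → [6, 17, 17] → [6, 17, 17, 17] → [6, 17, 17, 17, 17] → [6, 17, 17, 17, 17, 17] → [6, 17, 17, 17, 17, 17, 17]
So `filtered[-1]` = 17

Answer: 17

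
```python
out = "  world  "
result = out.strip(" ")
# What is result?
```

Trace:
`out = "  world  "` → out = '  world  '
`result = out.strip(" ")` → result = 'world'
So result = 'world'

Answer: 'world'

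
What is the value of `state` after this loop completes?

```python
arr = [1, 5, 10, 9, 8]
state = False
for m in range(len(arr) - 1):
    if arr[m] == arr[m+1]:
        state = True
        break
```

Check consecutive duplicates in [1, 5, 10, 9, 8]
`state` takes the values: False

Answer: False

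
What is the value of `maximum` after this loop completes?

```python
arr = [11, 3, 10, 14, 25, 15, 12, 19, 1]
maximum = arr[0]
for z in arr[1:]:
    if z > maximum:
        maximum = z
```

Maximum of [11, 3, 10, 14, 25, 15, 12, 19, 1]
`maximum` takes the values: 11 → 14 → 25

Answer: 25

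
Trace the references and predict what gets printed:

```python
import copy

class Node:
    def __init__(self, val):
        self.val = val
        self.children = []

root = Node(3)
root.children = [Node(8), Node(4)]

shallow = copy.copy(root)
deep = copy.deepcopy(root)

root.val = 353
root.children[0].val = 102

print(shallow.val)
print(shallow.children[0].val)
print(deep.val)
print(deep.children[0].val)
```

Key concept: deep copy with custom objects.
Step by step:
`root = Node(3)` → root = Node(val=3, children=[])
`root.children = [Node(8), Node(4)]` → root = Node(val=3, children=[Node(val=8, children=[]), Node(val=4, children=[])])
`shallow = copy.copy(root)` → shallow = Node(val=3, children=[Node(val=8, children=[]), Node(val=4, children=[])])
`deep = copy.deepcopy(root)` → deep = Node(val=3, children=[Node(val=8, children=[]), Node(val=4, children=[])])
`root.val = 353` → root = Node(val=353, children=[Node(val=8, children=[]), Node(val=4, children=[])])
`root.children[0].val = 102` → root = Node(val=353, children=[Node(val=102, children=[]), Node(val=4, children=[])]); shallow = Node(val=3, children=[Node(val=102, children=[]), Node(val=4, children=[])])
`print(shallow.val)` → prints 3
`print(shallow.children[0].val)` → prints 102
`print(deep.val)` → prints 3
`print(deep.children[0].val)` → prints 8

Answer:
3
102
3
8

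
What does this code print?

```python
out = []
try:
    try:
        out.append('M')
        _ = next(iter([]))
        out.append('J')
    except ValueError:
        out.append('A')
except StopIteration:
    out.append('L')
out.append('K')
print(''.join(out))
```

Execution trace: 'M' (try body) → 'L' (outer except StopIteration) → 'K' (after the try/except). Output: MLK

Answer: MLK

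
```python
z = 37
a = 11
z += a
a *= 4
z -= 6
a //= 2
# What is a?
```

Trace:
`z = 37` → z = 37
`a = 11` → a = 11
`z += a` → z = 48
`a *= 4` → a = 44
`z -= 6` → z = 42
`a //= 2` → a = 22
So a = 22

Answer: 22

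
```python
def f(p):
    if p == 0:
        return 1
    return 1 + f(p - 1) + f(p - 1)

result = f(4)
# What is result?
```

f(p) = 1 + 2·f(p-1), f(0)=1. Closed form: (1+1)·2^4 - 1 = 31.

Answer: 31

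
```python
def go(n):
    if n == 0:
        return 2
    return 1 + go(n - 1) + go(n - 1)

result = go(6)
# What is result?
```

go(n) = 1 + 2·go(n-1), go(0)=2. Closed form: (2+1)·2^6 - 1 = 191.

Answer: 191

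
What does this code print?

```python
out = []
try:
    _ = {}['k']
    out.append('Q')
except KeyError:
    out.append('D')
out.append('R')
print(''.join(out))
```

Execution trace: 'D' (except KeyError) → 'R' (after the try/except). Output: DR

Answer: DR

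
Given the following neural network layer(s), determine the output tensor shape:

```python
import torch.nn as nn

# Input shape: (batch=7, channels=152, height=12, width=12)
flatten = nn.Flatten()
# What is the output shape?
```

Input: (7, 152, 12, 12) -> Output: (7, 21888)

Answer: (7, 21888)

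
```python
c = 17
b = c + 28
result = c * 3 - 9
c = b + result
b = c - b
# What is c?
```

Trace:
`c = 17` → c = 17
`b = c + 28` → b = 45
`result = c * 3 - 9` → result = 42
`c = b + result` → c = 87
`b = c - b` → b = 42
So c = 87

Answer: 87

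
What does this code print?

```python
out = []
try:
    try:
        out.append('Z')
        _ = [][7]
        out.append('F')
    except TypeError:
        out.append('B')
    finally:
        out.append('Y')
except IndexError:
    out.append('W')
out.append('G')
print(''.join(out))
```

Execution trace: 'Z' (try body) → 'Y' (finally) → 'W' (outer except IndexError) → 'G' (after the try/except). Output: ZYWG

Answer: ZYWG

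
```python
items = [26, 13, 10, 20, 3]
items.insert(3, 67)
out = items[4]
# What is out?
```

Trace:
`items = [26, 13, 10, 20, 3]` → items = [26, 13, 10, 20, 3]
`items.insert(3, 67)` → items = [26, 13, 10, 67, 20, 3]
`out = items[4]` → out = 20
So out = 20

Answer: 20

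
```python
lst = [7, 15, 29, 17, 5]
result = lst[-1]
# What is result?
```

Trace:
`lst = [7, 15, 29, 17, 5]` → lst = [7, 15, 29, 17, 5]
`result = lst[-1]` → result = 5
So result = 5

Answer: 5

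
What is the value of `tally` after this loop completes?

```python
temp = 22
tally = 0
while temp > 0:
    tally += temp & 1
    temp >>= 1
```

Count set bits in 22 (binary: 0b10110)
`tally` takes the values: 0 → 1 → 2 → 3

Answer: 3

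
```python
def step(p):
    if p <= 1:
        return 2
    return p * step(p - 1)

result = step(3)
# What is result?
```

step(3) = 3 * 2 * 2 = 12

Answer: 12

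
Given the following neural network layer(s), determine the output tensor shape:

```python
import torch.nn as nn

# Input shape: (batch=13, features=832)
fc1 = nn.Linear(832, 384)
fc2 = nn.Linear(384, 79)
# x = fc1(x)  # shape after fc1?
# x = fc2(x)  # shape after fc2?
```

Input: (13, 832) -> after fc1: (13, 384) -> Output: (13, 79)

Answer: (13, 79)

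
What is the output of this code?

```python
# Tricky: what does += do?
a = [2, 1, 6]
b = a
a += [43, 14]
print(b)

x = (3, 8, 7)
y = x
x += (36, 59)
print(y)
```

Key concept: += behavior differs for mutable vs immutable.
Step by step:
`a = [2, 1, 6]` → a = [2, 1, 6]
`b = a` → b = [2, 1, 6] (same object as a)
`a += [43, 14]` → a = [2, 1, 6, 43, 14] (same object as b); b = [2, 1, 6, 43, 14] (same object as a)
`print(b)` → prints [2, 1, 6, 43, 14]
`x = (3, 8, 7)` → x = (3, 8, 7)
`y = x` → y = (3, 8, 7)
`x += (36, 59)` → x = (3, 8, 7, 36, 59)
`print(y)` → prints (3, 8, 7)

Answer:
[2, 1, 6, 43, 14]
(3, 8, 7)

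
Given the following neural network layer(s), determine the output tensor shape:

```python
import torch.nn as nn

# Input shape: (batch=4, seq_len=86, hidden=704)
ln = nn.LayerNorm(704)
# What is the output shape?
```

Input: (4, 86, 704) -> Output: (4, 86, 704)

Answer: (4, 86, 704)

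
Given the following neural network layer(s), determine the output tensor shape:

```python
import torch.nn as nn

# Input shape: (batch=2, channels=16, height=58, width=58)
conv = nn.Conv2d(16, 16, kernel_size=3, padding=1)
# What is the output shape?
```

Input: (2, 16, 58, 58) -> Output: (2, 16, 58, 58)

Answer: (2, 16, 58, 58)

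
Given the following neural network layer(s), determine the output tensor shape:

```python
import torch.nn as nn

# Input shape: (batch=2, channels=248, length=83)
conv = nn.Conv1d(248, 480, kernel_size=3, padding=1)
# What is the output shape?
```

Input: (2, 248, 83) -> Output: (2, 480, 83)

Answer: (2, 480, 83)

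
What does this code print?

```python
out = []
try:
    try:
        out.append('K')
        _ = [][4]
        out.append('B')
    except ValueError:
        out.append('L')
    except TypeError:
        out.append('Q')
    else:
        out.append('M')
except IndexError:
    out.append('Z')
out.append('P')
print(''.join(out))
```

Execution trace: 'K' (try body) → 'Z' (outer except IndexError) → 'P' (after the try/except). Output: KZP

Answer: KZP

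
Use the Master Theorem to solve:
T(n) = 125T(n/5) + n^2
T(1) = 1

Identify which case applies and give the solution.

a=125, b=5, f(n)=n^2. log_5(125) = 3. Since c=2 < 3, Case 1 applies: T(n) = Θ(n^log_b(a)) = O(n^3).

Answer: O(n^3) - Case 1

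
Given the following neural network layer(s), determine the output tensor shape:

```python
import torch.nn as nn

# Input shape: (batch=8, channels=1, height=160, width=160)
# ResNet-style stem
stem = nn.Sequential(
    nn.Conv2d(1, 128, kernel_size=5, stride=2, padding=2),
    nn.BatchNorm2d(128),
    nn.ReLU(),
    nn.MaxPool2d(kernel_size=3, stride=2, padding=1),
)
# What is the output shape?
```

Input: (8, 1, 160, 160) -> after Conv2d 5x5 stride=2: (8, 128, 80, 80) -> Output: (8, 128, 40, 40)

Answer: (8, 128, 40, 40)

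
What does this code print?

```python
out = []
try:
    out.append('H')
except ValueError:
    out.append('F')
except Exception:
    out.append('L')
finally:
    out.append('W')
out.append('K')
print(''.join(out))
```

Execution trace: 'H' (try body, no exception) → 'W' (finally) → 'K' (after the try/except). Output: HWK

Answer: HWK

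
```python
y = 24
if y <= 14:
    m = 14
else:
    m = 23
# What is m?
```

Trace:
`y = 24` → y = 24
`if y <= 14: ...` → y <= 14 is False, take else branch → m = 23
So m = 23

Answer: 23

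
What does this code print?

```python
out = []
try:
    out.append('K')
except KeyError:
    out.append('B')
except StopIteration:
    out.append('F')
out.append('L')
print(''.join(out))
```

Execution trace: 'K' (try body, no exception) → 'L' (after the try/except). Output: KL

Answer: KL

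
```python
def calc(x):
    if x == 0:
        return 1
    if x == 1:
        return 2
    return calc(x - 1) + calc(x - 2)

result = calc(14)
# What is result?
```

Build up from base cases: calc(0)=1, calc(1)=2, calc(2)=3, calc(3)=5, calc(4)=8, calc(5)=13, calc(6)=21, ..., calc(14)=987

Answer: 987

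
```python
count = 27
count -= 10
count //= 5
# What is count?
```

Trace:
`count = 27` → count = 27
`count -= 10` → count = 17
`count //= 5` → count = 3
So count = 3

Answer: 3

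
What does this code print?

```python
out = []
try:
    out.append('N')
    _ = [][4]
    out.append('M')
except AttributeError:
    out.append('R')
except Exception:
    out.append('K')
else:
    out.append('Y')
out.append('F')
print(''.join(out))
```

Execution trace: 'N' (try body) → 'K' (except Exception) → 'F' (after the try/except). Output: NKF

Answer: NKF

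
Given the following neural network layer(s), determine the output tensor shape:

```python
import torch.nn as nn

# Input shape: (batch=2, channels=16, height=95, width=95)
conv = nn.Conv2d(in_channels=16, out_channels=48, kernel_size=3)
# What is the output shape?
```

Input: (2, 16, 95, 95) -> Output: (2, 48, 93, 93)

Answer: (2, 48, 93, 93)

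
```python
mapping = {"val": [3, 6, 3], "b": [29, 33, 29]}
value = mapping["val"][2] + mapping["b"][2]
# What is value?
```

Trace:
`mapping = {"val": [3, 6, 3], "b": [29, 33, 29]}` → mapping = {'val': [3, 6, 3], 'b': [29, 33, 29]}
`value = mapping["val"][2] + mapping["b"][2]` → value = 32
So value = 32

Answer: 32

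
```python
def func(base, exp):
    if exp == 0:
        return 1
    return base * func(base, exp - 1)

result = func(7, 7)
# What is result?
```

func(7, 7) = 7 * 7 * 7 * 7 * 7 * 7 * 7 = 823543

Answer: 823543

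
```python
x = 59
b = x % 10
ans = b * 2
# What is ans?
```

Trace:
`x = 59` → x = 59
`b = x % 10` → b = 9
`ans = b * 2` → ans = 18
So ans = 18

Answer: 18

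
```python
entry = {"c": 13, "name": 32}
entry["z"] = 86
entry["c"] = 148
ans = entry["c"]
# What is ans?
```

Trace:
`entry = {"c": 13, "name": 32}` → entry = {'c': 13, 'name': 32}
`entry["z"] = 86` → entry = {'c': 13, 'name': 32, 'z': 86}
`entry["c"] = 148` → entry = {'c': 148, 'name': 32, 'z': 86}
`ans = entry["c"]` → ans = 148
So ans = 148

Answer: 148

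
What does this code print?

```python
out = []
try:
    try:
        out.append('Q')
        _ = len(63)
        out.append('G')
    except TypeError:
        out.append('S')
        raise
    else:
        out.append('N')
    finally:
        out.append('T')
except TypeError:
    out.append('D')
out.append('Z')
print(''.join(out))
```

Execution trace: 'Q' (inner try body) → 'S' (inner except TypeError) → 'T' (inner finally) → 'D' (outer except TypeError) → 'Z' (after the try/except). Output: QSTDZ

Answer: QSTDZ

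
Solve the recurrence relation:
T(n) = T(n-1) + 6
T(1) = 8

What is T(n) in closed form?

Unrolling: T(n) = T(1) + 6·(n-1) = 8 + 6(n-1) = 6n + 2.

Answer: T(n) = 6n + 2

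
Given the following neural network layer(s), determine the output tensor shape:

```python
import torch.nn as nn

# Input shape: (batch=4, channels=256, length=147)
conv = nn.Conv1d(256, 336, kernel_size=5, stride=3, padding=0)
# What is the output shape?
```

Input: (4, 256, 147) -> Output: (4, 336, 48)

Answer: (4, 336, 48)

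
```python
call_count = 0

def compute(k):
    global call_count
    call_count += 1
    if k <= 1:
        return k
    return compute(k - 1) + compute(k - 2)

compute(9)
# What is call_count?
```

Calls(k) = 1 + Calls(k-1) + Calls(k-2); Calls(0)=Calls(1)=1. For k=9 this gives 109.

Answer: 109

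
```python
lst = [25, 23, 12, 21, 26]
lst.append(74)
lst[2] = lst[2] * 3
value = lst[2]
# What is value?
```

Trace:
`lst = [25, 23, 12, 21, 26]` → lst = [25, 23, 12, 21, 26]
`lst.append(74)` → lst = [25, 23, 12, 21, 26, 74]
`lst[2] = lst[2] * 3` → lst = [25, 23, 36, 21, 26, 74]
`value = lst[2]` → value = 36
So value = 36

Answer: 36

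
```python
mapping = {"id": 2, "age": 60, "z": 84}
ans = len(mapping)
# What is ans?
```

Trace:
`mapping = {"id": 2, "age": 60, "z": 84}` → mapping = {'id': 2, 'age': 60, 'z': 84}
`ans = len(mapping)` → ans = 3
So ans = 3

Answer: 3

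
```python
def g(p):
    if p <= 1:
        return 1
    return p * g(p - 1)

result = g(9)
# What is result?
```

g(9) = 9 * 8 * 7 * 6 * 5 * 4 * 3 * 2 * 1 = 362880

Answer: 362880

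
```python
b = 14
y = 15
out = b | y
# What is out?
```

Trace:
`b = 14` → b = 14
`y = 15` → y = 15
`out = b | y` → out = 15
So out = 15

Answer: 15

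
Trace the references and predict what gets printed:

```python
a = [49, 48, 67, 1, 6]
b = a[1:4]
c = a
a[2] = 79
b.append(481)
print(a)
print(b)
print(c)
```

Key concept: slice vs alias.
Step by step:
`a = [49, 48, 67, 1, 6]` → a = [49, 48, 67, 1, 6]
`b = a[1:4]` → b = [48, 67, 1]
`c = a` → c = [49, 48, 67, 1, 6] (same object as a)
`a[2] = 79` → a = [49, 48, 79, 1, 6] (same object as c); c = [49, 48, 79, 1, 6] (same object as a)
`b.append(481)` → b = [48, 67, 1, 481]
`print(a)` → prints [49, 48, 79, 1, 6]
`print(b)` → prints [48, 67, 1, 481]
`print(c)` → prints [49, 48, 79, 1, 6]

Answer:
[49, 48, 79, 1, 6]
[48, 67, 1, 481]
[49, 48, 79, 1, 6]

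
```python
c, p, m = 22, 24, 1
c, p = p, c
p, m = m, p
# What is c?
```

Trace:
`c, p, m = 22, 24, 1` → c = 22; p = 24; m = 1
`c, p = p, c` → c = 24; p = 22
`p, m = m, p` → p = 1; m = 22
So c = 24

Answer: 24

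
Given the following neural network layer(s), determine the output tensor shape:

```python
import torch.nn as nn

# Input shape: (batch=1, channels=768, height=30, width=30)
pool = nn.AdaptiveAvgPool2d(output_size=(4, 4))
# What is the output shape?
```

Input: (1, 768, 30, 30) -> Output: (1, 768, 4, 4)

Answer: (1, 768, 4, 4)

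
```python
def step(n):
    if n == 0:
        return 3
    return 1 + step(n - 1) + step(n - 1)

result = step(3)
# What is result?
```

step(n) = 1 + 2·step(n-1), step(0)=3. Closed form: (3+1)·2^3 - 1 = 31.

Answer: 31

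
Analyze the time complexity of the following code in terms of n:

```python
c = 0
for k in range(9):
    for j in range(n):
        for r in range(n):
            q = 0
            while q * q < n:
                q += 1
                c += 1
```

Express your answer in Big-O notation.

Each loop level contributes: 1 × n × n × √n. Multiplying the contributions gives O(n^2√n).

Answer: O(n^2√n)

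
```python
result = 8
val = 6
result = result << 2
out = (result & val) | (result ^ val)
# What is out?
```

Trace:
`result = 8` → result = 8
`val = 6` → val = 6
`result = result << 2` → result = 32
`out = (result & val) | (result ^ val)` → out = 38
So out = 38

Answer: 38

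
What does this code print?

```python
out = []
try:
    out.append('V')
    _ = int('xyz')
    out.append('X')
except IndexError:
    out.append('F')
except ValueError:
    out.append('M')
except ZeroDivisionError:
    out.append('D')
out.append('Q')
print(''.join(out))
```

Execution trace: 'V' (try body) → 'M' (except ValueError) → 'Q' (after the try/except). Output: VMQ

Answer: VMQ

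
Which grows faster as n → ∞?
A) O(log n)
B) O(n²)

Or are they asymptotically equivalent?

O(log n) vs O(n²): Higher order terms dominate.

Answer: B) O(n²) grows faster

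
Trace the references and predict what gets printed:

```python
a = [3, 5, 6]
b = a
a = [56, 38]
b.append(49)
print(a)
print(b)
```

Key concept: rebinding vs mutation: a is rebound to a new list, b still points at the original.
Step by step:
`a = [3, 5, 6]` → a = [3, 5, 6]
`b = a` → b = [3, 5, 6] (same object as a)
`a = [56, 38]` → a = [56, 38]
`b.append(49)` → b = [3, 5, 6, 49]
`print(a)` → prints [56, 38]
`print(b)` → prints [3, 5, 6, 49]

Answer:
[56, 38]
[3, 5, 6, 49]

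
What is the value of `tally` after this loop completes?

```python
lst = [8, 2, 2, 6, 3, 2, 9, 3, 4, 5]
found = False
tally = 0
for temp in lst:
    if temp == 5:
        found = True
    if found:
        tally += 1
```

Count elements after first 5 in [8, 2, 2, 6, 3, 2, 9, 3, 4, 5]
`tally` takes the values: 0 → 1

Answer: 1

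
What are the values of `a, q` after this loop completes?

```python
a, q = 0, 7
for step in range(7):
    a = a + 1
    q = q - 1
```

a goes 0→7, q goes 7→0
`a, q` takes the values: (0, 7) → (1, 7) → (1, 6) → (2, 6) → (2, 5) → (3, 5) → (3, 4) → (4, 4) → (4, 3) → (5, 3) → (5, 2) → (6, 2) → (6, 1) → (7, 1) → (7, 0)

Answer: 7, 0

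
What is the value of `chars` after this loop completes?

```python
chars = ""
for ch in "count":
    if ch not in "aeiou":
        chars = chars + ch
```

Remove vowels from 'count'
`chars` takes the values: "" → "c" → "cn" → "cnt"

Answer: "cnt"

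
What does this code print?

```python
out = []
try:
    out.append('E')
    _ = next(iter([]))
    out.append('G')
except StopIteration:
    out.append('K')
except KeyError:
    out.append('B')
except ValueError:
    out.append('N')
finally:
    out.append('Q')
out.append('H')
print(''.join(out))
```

Execution trace: 'E' (try body) → 'K' (except StopIteration) → 'Q' (finally) → 'H' (after the try/except). Output: EKQH

Answer: EKQH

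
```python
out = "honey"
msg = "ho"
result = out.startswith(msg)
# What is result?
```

Trace:
`out = "honey"` → out = 'honey'
`msg = "ho"` → msg = 'ho'
`result = out.startswith(msg)` → result = True
So result = True

Answer: True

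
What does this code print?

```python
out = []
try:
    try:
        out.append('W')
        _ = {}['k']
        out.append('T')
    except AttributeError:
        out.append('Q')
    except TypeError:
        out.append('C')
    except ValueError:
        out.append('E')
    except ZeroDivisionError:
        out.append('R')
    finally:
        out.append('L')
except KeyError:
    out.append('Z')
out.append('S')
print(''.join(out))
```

Execution trace: 'W' (try body) → 'L' (finally) → 'Z' (outer except KeyError) → 'S' (after the try/except). Output: WLZS

Answer: WLZS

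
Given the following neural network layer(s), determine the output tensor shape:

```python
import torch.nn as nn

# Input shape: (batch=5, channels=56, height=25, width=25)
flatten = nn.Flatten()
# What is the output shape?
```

Input: (5, 56, 25, 25) -> Output: (5, 35000)

Answer: (5, 35000)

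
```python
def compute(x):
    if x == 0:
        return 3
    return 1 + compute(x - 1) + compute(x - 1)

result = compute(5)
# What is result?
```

compute(x) = 1 + 2·compute(x-1), compute(0)=3. Closed form: (3+1)·2^5 - 1 = 127.

Answer: 127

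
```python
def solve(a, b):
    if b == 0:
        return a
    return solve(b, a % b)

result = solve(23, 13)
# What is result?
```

solve(23, 13) -> solve(13, 10) -> solve(10, 3) -> solve(3, 1) -> solve(1, 0) -> 1

Answer: 1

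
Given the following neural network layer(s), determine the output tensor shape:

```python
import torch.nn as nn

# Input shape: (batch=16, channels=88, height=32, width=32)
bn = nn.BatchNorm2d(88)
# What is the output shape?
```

Input: (16, 88, 32, 32) -> Output: (16, 88, 32, 32)

Answer: (16, 88, 32, 32)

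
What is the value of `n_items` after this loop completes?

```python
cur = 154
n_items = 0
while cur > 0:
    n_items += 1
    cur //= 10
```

Count digits by repeated division by 10
`n_items` takes the values: 0 → 1 → 2 → 3

Answer: 3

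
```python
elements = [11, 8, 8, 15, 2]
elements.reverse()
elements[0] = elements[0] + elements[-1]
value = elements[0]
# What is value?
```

Trace:
`elements = [11, 8, 8, 15, 2]` → elements = [11, 8, 8, 15, 2]
`elements.reverse()` → elements = [2, 15, 8, 8, 11]
`elements[0] = elements[0] + elements[-1]` → elements = [13, 15, 8, 8, 11]
`value = elements[0]` → value = 13
So value = 13

Answer: 13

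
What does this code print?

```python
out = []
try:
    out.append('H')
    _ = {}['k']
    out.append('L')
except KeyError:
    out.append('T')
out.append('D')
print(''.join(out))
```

Execution trace: 'H' (try body) → 'T' (except KeyError) → 'D' (after the try/except). Output: HTD

Answer: HTD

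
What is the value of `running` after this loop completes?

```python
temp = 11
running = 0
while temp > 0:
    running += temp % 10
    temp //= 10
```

Sum digits of 11
`running` takes the values: 0 → 1 → 2

Answer: 2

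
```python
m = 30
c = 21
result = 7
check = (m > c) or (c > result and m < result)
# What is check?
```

Trace:
`m = 30` → m = 30
`c = 21` → c = 21
`result = 7` → result = 7
`check = (m > c) or (c > result and m < result)` → check = True
So check = True

Answer: True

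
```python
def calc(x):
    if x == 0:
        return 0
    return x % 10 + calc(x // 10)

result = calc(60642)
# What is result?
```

Sum of digits of 60642: 2 + 4 + 6 + 0 + 6 = 18

Answer: 18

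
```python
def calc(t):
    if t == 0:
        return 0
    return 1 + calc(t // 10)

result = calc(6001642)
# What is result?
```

Count of digits of 6001642: 7

Answer: 7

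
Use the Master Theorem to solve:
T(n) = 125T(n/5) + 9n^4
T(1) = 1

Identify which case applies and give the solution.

a=125, b=5, f(n)=9n^4. log_5(125) = 3. Since c=4 > 3 and the regularity condition holds (125(n/5)^4 = (125/5^4)n^4 with 125/5^4 < 1), Case 3 applies: T(n) = Θ(f(n)) = O(n^4).

Answer: O(n^4) - Case 3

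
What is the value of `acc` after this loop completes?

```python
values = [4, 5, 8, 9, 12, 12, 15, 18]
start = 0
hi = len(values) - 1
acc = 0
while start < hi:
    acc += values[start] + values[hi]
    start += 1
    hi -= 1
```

Sum of pairs from ends
`acc` takes the values: 0 → 22 → 42 → 62 → 83

Answer: 83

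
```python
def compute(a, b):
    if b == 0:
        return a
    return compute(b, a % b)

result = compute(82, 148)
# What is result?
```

compute(82, 148) -> compute(148, 82) -> compute(82, 66) -> compute(66, 16) -> compute(16, 2) -> compute(2, 0) -> 2

Answer: 2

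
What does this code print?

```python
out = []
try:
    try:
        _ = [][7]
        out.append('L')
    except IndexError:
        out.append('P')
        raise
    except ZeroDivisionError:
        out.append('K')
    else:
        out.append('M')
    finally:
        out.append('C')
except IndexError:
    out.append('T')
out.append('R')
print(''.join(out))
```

Execution trace: 'P' (inner except IndexError) → 'C' (inner finally) → 'T' (outer except IndexError) → 'R' (after the try/except). Output: PCTR

Answer: PCTR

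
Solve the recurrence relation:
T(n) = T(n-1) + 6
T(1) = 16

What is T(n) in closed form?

Unrolling: T(n) = T(1) + 6·(n-1) = 16 + 6(n-1) = 6n + 10.

Answer: T(n) = 6n + 10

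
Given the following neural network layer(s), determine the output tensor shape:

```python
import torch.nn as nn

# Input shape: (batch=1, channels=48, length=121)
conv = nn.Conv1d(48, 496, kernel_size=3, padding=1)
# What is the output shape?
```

Input: (1, 48, 121) -> Output: (1, 496, 121)

Answer: (1, 496, 121)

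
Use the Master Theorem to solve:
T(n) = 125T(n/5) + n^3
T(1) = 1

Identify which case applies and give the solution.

a=125, b=5, f(n)=n^3. log_5(125) = 3. Since c=3 = 3, Case 2 applies: T(n) = Θ(n^log_b(a) · log n) = O(n^3 log n).

Answer: O(n^3 log n) - Case 2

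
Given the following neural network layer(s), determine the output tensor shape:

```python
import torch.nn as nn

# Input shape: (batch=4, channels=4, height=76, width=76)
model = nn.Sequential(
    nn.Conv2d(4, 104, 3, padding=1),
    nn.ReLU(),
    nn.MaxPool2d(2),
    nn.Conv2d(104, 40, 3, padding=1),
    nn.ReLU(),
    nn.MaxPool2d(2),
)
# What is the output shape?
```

Input: (4, 4, 76, 76) -> after first Conv2d: (4, 104, 76, 76) -> after first MaxPool2d: (4, 104, 38, 38) -> after second Conv2d: (4, 40, 38, 38) -> Output: (4, 40, 19, 19)

Answer: (4, 40, 19, 19)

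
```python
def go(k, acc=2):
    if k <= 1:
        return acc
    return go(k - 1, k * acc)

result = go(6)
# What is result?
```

Accumulator trace (n, acc): (6, 2) -> (5, 12) -> (4, 60) -> (3, 240) -> (2, 720) -> (1, 1440) -> return 1440

Answer: 1440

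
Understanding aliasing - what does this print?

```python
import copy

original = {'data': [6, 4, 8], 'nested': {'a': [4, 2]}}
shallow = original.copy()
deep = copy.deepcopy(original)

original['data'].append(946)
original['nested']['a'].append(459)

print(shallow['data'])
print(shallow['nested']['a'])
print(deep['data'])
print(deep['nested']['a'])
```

Key concept: comparing shallow vs deep copy.
Step by step:
`original = {'data': [6, 4, 8], 'nested': {'a': [4, 2]}}` → original = {'data': [6, 4, 8], 'nested': {'a': [4, 2]}}
`shallow = original.copy()` → shallow = {'data': [6, 4, 8], 'nested': {'a': [4, 2]}}
`deep = copy.deepcopy(original)` → deep = {'data': [6, 4, 8], 'nested': {'a': [4, 2]}}
`original['data'].append(946)` → original = {'data': [6, 4, 8, 946], 'nested': {'a': [4, 2]}}; shallow = {'data': [6, 4, 8, 946], 'nested': {'a': [4, 2]}}
`original['nested']['a'].append(459)` → original = {'data': [6, 4, 8, 946], 'nested': {'a': [4, 2, 459]}}; shallow = {'data': [6, 4, 8, 946], 'nested': {'a': [4, 2, 459]}}
`print(shallow['data'])` → prints [6, 4, 8, 946]
`print(shallow['nested']['a'])` → prints [4, 2, 459]
`print(deep['data'])` → prints [6, 4, 8]
`print(deep['nested']['a'])` → prints [4, 2]

Answer:
[6, 4, 8, 946]
[4, 2, 459]
[6, 4, 8]
[4, 2]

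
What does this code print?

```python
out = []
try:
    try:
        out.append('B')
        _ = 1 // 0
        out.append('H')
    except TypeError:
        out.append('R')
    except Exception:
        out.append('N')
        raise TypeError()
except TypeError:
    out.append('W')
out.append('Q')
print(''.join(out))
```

Execution trace: 'B' (inner try body) → 'N' (inner except Exception) → 'W' (outer except TypeError) → 'Q' (after the try/except). Output: BNWQ

Answer: BNWQ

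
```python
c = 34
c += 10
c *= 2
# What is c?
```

Trace:
`c = 34` → c = 34
`c += 10` → c = 44
`c *= 2` → c = 88
So c = 88

Answer: 88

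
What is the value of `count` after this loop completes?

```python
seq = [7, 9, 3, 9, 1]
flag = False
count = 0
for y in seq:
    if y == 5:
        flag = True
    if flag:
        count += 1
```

Count elements after first 5 in [7, 9, 3, 9, 1]
`count` takes the values: 0

Answer: 0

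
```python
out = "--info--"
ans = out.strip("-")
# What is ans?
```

Trace:
`out = "--info--"` → out = '--info--'
`ans = out.strip("-")` → ans = 'info'
So ans = 'info'

Answer: 'info'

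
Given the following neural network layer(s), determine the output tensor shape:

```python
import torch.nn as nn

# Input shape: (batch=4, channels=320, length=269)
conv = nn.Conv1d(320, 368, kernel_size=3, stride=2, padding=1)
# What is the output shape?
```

Input: (4, 320, 269) -> Output: (4, 368, 135)

Answer: (4, 368, 135)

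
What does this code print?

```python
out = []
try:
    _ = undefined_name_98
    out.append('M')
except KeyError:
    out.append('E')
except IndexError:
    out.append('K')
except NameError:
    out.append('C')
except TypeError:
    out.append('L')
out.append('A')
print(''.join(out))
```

Execution trace: 'C' (except NameError) → 'A' (after the try/except). Output: CA

Answer: CA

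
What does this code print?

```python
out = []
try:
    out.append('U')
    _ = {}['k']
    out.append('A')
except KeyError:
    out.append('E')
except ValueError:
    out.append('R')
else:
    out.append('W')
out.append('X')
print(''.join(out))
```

Execution trace: 'U' (try body) → 'E' (except KeyError) → 'X' (after the try/except). Output: UEX

Answer: UEX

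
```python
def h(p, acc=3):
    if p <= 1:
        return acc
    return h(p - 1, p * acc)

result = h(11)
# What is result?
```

Accumulator trace (n, acc): (11, 3) -> (10, 33) -> (9, 330) -> (8, 2970) -> (7, 23760) -> (6, 166320) -> (5, 997920) -> (4, 4989600) -> (3, 19958400) -> (2, 59875200) -> (1, 119750400) -> return 119750400

Answer: 119750400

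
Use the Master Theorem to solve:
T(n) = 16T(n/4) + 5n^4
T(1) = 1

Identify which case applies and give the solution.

a=16, b=4, f(n)=5n^4. log_4(16) = 2. Since c=4 > 2 and the regularity condition holds (16(n/4)^4 = (16/4^4)n^4 with 16/4^4 < 1), Case 3 applies: T(n) = Θ(f(n)) = O(n^4).

Answer: O(n^4) - Case 3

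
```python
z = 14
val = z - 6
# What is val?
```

Trace:
`z = 14` → z = 14
`val = z - 6` → val = 8
So val = 8

Answer: 8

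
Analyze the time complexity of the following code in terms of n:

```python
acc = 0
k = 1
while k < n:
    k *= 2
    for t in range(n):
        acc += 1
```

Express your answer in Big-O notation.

Each loop level contributes: log n × n. Multiplying the contributions gives O(n log n).

Answer: O(n log n)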